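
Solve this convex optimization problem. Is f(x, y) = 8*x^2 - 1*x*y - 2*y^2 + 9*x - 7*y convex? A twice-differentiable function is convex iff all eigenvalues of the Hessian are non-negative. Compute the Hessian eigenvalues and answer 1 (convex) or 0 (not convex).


The Hessian of f(x,y) = 8*x^2 - 1*x*y - 2*y^2 + 9*x - 7*y is:
H = [[16, -1], [-1, -4]]
Trace = 16 - 4 = 12
Determinant = 16*-4 - (-1)^2 = -65
Discriminant = (12)^2 - 4*-65 = 404.0
Eigenvalues: lambda_1 = -4.0499, lambda_2 = 16.0499
The function is not convex.

0


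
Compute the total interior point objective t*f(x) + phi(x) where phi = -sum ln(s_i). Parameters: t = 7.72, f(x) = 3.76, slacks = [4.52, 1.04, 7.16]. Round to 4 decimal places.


Step 1: Compute log-barrier.
ln values: [1.5085, 0.0392, 1.9685]
phi = -(1.5085 + 0.0392 + 1.9685) = -3.5162
Step 2: Compute augmented objective.
t*f(x) = 7.72*3.76 = 29.0272
Total = 29.0272 - 3.5162 = 25.511


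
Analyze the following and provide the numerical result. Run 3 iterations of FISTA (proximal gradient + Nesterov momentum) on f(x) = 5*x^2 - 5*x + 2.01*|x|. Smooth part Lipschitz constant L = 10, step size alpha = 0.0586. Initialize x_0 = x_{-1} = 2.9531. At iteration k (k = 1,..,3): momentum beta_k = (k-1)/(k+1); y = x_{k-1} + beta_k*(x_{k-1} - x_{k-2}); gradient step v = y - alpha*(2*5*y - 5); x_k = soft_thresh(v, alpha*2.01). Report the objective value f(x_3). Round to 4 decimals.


FISTA on f(x) = 5*x^2 - 5*x + 2.01*|x|
L = 10, alpha = 0.0586
Iteration 1: beta = 0.0, y = 2.9531 + 0.0*(2.9531 - 2.9531) = 2.9531
  grad(y) = 24.531, v = y - alpha*grad = 1.5156
  prox(v) = soft_thresh(1.5156, 0.1178) = 1.3978
Iteration 2: beta = 0.3333, y = 1.3978 + 0.3333*(1.3978 - 2.9531) = 0.8794
  grad(y) = 3.7936, v = y - alpha*grad = 0.6571
  prox(v) = soft_thresh(0.6571, 0.1178) = 0.5393
Iteration 3: beta = 0.5, y = 0.5393 + 0.5*(0.5393 - 1.3978) = 0.11
  grad(y) = -3.8999, v = y - alpha*grad = 0.3385
  prox(v) = soft_thresh(0.3385, 0.1178) = 0.2208
f(x_3) = 5*0.2208^2 - 5*0.2208 + 2.01*|0.2208| = -0.4164


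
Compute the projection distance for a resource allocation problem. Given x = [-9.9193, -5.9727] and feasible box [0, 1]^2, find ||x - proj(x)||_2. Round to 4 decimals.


Project each component onto [0, 1].
clip(-9.9193) = 0.0, clip(-5.9727) = 0.0
Projection = [0.0, 0.0]
Squared diffs: [98.3925, 35.6731]
Distance = sqrt(134.0656) = 11.5787


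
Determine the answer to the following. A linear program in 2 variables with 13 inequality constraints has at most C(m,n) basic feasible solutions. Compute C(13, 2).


Each vertex corresponds to some choice of n active constraints out of m, so the number of vertices is at most C(m, n) = m! / (n!(m-n)!).
m = 13, n = 2
Numerator: 13 * 12
Denominator: 2! = 2
C(13, 2) = 78


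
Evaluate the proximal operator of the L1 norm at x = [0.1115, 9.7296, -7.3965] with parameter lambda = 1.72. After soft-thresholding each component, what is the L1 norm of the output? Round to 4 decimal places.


Soft-thresholding with lambda = 1.72:
prox(0.1115) = sign(0.1115)*max(|0.1115| - 1.72, 0) = 0.0
prox(9.7296) = sign(9.7296)*max(|9.7296| - 1.72, 0) = 8.0096
prox(-7.3965) = sign(-7.3965)*max(|-7.3965| - 1.72, 0) = -5.6765
prox(x) = [0.0, 8.0096, -5.6765]
||prox(x)||_1 = 0.0 + 8.0096 + 5.6765 = 13.6861


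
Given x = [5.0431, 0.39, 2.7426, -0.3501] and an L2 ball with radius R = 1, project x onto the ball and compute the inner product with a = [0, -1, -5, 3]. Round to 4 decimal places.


Step 1: Compute ||x|| (intermediates to 6 decimals).
||x|| = sqrt(5.0431^2 + 0.39^2 + 2.7426^2 + (-0.3501)^2) = 5.764493
Step 2: Project.
Since ||x|| > R, scale = R/||x|| = 1/5.764493 = 0.173476, proj(x) = scale * x
proj(x) = [0.874857, 0.067656, 0.475775, -0.060734]
Step 3: Dot product.
a^T * proj(x) = 0*0.874857 - 1*0.067656 - 5*0.475775 + 3*(-0.060734) = -2.6287


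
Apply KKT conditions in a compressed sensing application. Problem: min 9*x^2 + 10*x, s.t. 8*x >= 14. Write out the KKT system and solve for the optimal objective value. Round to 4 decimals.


Step 1: Try lambda = 0 (constraint inactive).
x_unc = -10/(2*9) = -0.5556
Check: 8*-0.5556 = -4.4448 < 14 -- violated!
Step 2: Constraint must be active: 8*x = 14
x* = 14/8 = 1.75
lambda = (2*9*1.75 + 10)/8 = 5.1875
Step 3: Compute optimal value.
f(x*) = 9*1.75^2 + 10*1.75 = 45.0625


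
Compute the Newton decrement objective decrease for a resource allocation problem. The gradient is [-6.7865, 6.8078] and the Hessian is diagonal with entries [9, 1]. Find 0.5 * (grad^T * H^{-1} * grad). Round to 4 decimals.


Step 1: H is diagonal, so H^(-1) * g = [-0.7541, 6.8078].
Step 2: g^T H^(-1) g = sum_i g_i^2 / H_ii
  = (-6.7865)^2/9 + (6.8078)^2/1
  = 5.1174 + 46.3461 = 51.4635
Step 3: Objective decrease = 0.5 * g^T H^(-1) g = 25.7318


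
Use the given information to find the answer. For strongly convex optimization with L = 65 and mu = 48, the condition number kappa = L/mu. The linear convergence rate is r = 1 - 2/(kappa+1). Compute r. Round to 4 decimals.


Step 1: Compute the condition number.
kappa = L/mu = 65/48 = 1.3542
Step 2: Compute the convergence rate.
r = 1 - 2/(kappa + 1) = 1 - 2*mu/(L + mu) = (L - mu)/(L + mu) = 17/113 = 0.1504


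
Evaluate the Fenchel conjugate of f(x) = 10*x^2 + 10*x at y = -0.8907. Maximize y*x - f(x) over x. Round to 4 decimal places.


f*(y) = sup_x {y*x - a*x^2 - b*x} = sup_x {(y-b)*x - a*x^2}
FOC: (y - b) - 2a*x = 0 => x* = (y - b)/(2a)
x* = (-0.8907 - 10)/(2*10) = -0.5445
f*(-0.8907) = (y-b)^2/(4a) = (-0.8907 - 10)^2/(4*10)
= 118.6073/40 = 2.9652


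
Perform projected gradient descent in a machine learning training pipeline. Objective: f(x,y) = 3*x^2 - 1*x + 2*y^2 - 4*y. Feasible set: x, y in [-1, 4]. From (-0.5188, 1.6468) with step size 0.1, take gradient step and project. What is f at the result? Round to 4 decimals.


Step 1: Compute gradient at (-0.5188, 1.6468).
grad_x = 2*3*-0.5188 - 1 = -4.1128
grad_y = 2*2*1.6468 - 4 = 2.5872
Step 2: Gradient step.
x_raw = -0.5188 - 0.1*-4.1128 = -0.1075
y_raw = 1.6468 - 0.1*2.5872 = 1.3881
Step 3: Project onto [-1, 4].
x_proj = clip(-0.1075) = -0.1075
y_proj = clip(1.3881) = 1.3881
Step 4: Evaluate f.
f(-0.1075, 1.3881) = -1.5566


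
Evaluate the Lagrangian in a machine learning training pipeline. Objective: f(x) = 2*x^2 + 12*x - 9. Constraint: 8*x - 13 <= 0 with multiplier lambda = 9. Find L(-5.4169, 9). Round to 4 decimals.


Step 1: Evaluate f(x).
f(-5.4169) = 2*(-5.4169)^2 + 12*(-5.4169) - 9 = -15.3172
Step 2: Evaluate g(x).
g(-5.4169) = 8*-5.4169 - 13 = -56.3352
Step 3: Compute Lagrangian.
L = -15.3172 + 9*-56.3352 = -522.334


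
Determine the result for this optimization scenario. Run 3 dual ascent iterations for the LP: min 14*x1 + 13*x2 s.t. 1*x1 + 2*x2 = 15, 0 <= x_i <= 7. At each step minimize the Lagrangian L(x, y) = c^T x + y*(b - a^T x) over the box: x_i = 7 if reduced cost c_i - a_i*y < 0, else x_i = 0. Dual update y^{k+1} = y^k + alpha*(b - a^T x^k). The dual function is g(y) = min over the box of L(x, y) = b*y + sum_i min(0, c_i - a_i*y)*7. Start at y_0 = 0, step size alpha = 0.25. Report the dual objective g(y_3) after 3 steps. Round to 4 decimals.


Dual ascent for LP: min 14*x1 + 13*x2, 1*x1 + 2*x2 = 15, 0 <= x_i <= 7
Step 1: y^k = 0.0, reduced costs: (14.0, 13.0)
  x^k = (0.0, 0.0), subgradient = b - a^T x = 15.0
  y^{k+1} = 0.0 + 0.25*15.0 = 3.75
Step 2: y^k = 3.75, reduced costs: (10.25, 5.5)
  x^k = (0.0, 0.0), subgradient = b - a^T x = 15.0
  y^{k+1} = 3.75 + 0.25*15.0 = 7.5
Step 3: y^k = 7.5, reduced costs: (6.5, -2.0)
  x^k = (0.0, 7.0), subgradient = b - a^T x = 1.0
  y^{k+1} = 7.5 + 0.25*1.0 = 7.75
Dual objective at y_3 = 7.75: reduced costs (6.25, -2.5), box minimizer x = (0.0, 7.0)
g(y_3) = b*y + (c1 - a1*y)*x1 + (c2 - a2*y)*x2 = 15*7.75 + 6.25*0.0 + (-2.5)*7.0 = 116.25 + 0.0 - 17.5 = 98.75


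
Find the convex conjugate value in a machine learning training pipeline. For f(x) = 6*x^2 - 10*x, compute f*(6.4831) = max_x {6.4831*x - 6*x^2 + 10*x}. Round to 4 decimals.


f*(y) = sup_x {y*x - a*x^2 - b*x} = sup_x {(y-b)*x - a*x^2}
FOC: (y - b) - 2a*x = 0 => x* = (y - b)/(2a)
x* = (6.4831 + 10)/(2*6) = 1.3736
f*(6.4831) = (y-b)^2/(4a) = (6.4831 + 10)^2/(4*6)
= 271.6926/24 = 11.3205


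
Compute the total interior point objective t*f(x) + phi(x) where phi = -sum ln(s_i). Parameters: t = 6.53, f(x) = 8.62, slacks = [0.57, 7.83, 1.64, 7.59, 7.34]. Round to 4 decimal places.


Step 1: Compute log-barrier.
ln values: [-0.5621, 2.058, 0.4947, 2.0268, 1.9933]
phi = -(-0.5621 + 2.058 + 0.4947 + 2.0268 + 1.9933) = -6.0107
Step 2: Compute augmented objective.
t*f(x) = 6.53*8.62 = 56.2886
Total = 56.2886 - 6.0107 = 50.2779


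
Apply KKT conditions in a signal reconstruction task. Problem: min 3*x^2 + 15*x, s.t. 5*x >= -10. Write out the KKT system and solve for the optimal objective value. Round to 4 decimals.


Step 1: Try lambda = 0 (constraint inactive).
x_unc = -15/(2*3) = -2.5
Check: 5*-2.5 = -12.5 < -10 -- violated!
Step 2: Constraint must be active: 5*x = -10
x* = -10/5 = -2.0
lambda = (2*3*(-2.0) + 15)/5 = 0.6
Step 3: Compute optimal value.
f(x*) = 3*(-2.0)^2 + 15*(-2.0) = -18.0


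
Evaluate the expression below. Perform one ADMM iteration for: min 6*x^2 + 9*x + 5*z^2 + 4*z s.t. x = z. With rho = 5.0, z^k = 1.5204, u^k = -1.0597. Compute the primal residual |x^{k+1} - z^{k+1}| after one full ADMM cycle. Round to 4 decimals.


ADMM iteration with rho = 5.0, z^k = 1.5204, u^k = -1.0597
Step 1: x-update.
Minimize 6*x^2 + 9*x + (5.0/2)*(x - 1.5204 - 1.0597)^2
FOC: (2*6 + 5.0)*x = -9 + 5.0*(1.5204 + 1.0597)
x^{k+1} = 0.2294
Step 2: z-update.
Minimize 5*z^2 + 4*z + (5.0/2)*(0.2294 - z - 1.0597)^2
FOC: (2*5 + 5.0)*z = -4 + 5.0*(0.2294 - 1.0597)
z^{k+1} = -0.5434
Step 3: u-update.
u^{k+1} = -1.0597 + 0.2294 + 0.5434 = -0.2868
Step 4: Primal residual = |0.2294 + 0.5434| = 0.7729


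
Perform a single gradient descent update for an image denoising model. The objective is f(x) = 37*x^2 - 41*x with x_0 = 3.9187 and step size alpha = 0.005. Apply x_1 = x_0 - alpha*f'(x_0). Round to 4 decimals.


We compute the gradient at x_0 and apply the update.
f'(x) = 74*x - 41
f'(3.9187) = 74*3.9187 - 41 = 248.9838
x_1 = 3.9187 - 0.005*248.9838 = 2.6738


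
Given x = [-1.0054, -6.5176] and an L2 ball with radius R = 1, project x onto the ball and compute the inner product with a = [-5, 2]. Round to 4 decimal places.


Step 1: Compute ||x|| (intermediates to 6 decimals).
||x|| = sqrt((-1.0054)^2 + (-6.5176)^2) = 6.59469
Step 2: Project.
Since ||x|| > R, scale = R/||x|| = 1/6.59469 = 0.151637, proj(x) = scale * x
proj(x) = [-0.152456, -0.988309]
Step 3: Dot product.
a^T * proj(x) = -5*(-0.152456) + 2*(-0.988309) = -1.2143


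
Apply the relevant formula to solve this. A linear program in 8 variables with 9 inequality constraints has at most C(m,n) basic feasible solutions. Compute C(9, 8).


Each vertex corresponds to some choice of n active constraints out of m, so the number of vertices is at most C(m, n) = m! / (n!(m-n)!).
m = 9, n = 8
Numerator: 9 * 8 * 7 * 6 * 5 * 4 * 3 * 2
Denominator: 8! = 40320
C(9, 8) = 9


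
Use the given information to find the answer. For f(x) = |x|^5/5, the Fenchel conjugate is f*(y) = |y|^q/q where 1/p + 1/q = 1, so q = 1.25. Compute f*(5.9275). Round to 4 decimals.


The conjugate exponent q satisfies 1/p + 1/q = 1.
p = 5, so q = 5/(5 - 1) = 1.25
|y|^q = 5.9275^1.25 = 9.2489
f*(5.9275) = 9.2489 / 1.25 = 7.3991


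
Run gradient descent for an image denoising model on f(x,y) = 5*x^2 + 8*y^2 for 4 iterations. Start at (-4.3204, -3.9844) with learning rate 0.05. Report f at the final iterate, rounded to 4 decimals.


Gradient descent on f(x,y) = 5*x^2 + 8*y^2.
Starting point: (-4.3204, -3.9844), alpha = 0.05
Step 1: grad_x = 2*5*-4.3204 = -43.204, grad_y = 2*8*-3.9844 = -63.7504
  x_1 = -4.3204 - 0.05*-43.204 = -2.1602
  y_1 = -3.9844 - 0.05*-63.7504 = -0.7969
Step 2: grad_x = 2*5*-2.1602 = -21.602, grad_y = 2*8*-0.7969 = -12.7501
  x_2 = -2.1602 - 0.05*-21.602 = -1.0801
  y_2 = -0.7969 - 0.05*-12.7501 = -0.1594
Step 3: grad_x = 2*5*-1.0801 = -10.801, grad_y = 2*8*-0.1594 = -2.55
  x_3 = -1.0801 - 0.05*-10.801 = -0.5401
  y_3 = -0.1594 - 0.05*-2.55 = -0.0319
Step 4: grad_x = 2*5*-0.5401 = -5.4005, grad_y = 2*8*-0.0319 = -0.51
  x_4 = -0.5401 - 0.05*-5.4005 = -0.27
  y_4 = -0.0319 - 0.05*-0.51 = -0.0064
f(-0.27, -0.0064) = 5*(-0.27)^2 + 8*(-0.0064)^2 = 0.3649


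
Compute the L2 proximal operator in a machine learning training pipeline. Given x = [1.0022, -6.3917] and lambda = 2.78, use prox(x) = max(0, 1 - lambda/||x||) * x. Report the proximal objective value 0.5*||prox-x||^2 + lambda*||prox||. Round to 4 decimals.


Step 1: Compute ||x||.
||x|| = 6.4698
Step 2: Compute scaling factor.
scale = max(0, 1 - 2.78/6.4698) = 0.5703
Step 3: prox(x) = [0.5716, -3.6453]
||prox(x)|| = 3.6898
Step 4: Proximal objective.
0.5*||prox-x||^2 = 3.8642
lambda*||prox|| = 10.2576
Total = 14.1218


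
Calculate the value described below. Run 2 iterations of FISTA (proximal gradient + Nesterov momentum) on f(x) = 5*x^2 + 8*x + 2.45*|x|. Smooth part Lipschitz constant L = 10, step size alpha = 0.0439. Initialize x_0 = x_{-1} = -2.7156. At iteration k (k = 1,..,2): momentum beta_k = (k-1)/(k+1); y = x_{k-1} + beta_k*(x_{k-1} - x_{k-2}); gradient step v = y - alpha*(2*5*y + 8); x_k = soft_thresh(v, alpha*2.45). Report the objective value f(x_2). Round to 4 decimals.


FISTA on f(x) = 5*x^2 + 8*x + 2.45*|x|
L = 10, alpha = 0.0439
Iteration 1: beta = 0.0, y = -2.7156 + 0.0*(-2.7156 + 2.7156) = -2.7156
  grad(y) = -19.156, v = y - alpha*grad = -1.8747
  prox(v) = soft_thresh(-1.8747, 0.1076) = -1.7671
Iteration 2: beta = 0.3333, y = -1.7671 + 0.3333*(-1.7671 + 2.7156) = -1.4509
  grad(y) = -6.5093, v = y - alpha*grad = -1.1652
  prox(v) = soft_thresh(-1.1652, 0.1076) = -1.0576
f(x_2) = 5*(-1.0576)^2 + 8*(-1.0576) + 2.45*|-1.0576| = -0.277


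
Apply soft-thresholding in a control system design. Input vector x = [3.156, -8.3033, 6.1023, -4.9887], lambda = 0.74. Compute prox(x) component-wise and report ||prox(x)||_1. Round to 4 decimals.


Soft-thresholding with lambda = 0.74:
prox(3.156) = sign(3.156)*max(|3.156| - 0.74, 0) = 2.416
prox(-8.3033) = sign(-8.3033)*max(|-8.3033| - 0.74, 0) = -7.5633
prox(6.1023) = sign(6.1023)*max(|6.1023| - 0.74, 0) = 5.3623
prox(-4.9887) = sign(-4.9887)*max(|-4.9887| - 0.74, 0) = -4.2487
prox(x) = [2.416, -7.5633, 5.3623, -4.2487]
||prox(x)||_1 = 2.416 + 7.5633 + 5.3623 + 4.2487 = 19.5903


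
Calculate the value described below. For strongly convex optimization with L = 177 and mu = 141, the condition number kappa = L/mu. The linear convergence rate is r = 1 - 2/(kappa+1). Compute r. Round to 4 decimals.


Step 1: Compute the condition number.
kappa = L/mu = 177/141 = 1.2553
Step 2: Compute the convergence rate.
r = 1 - 2/(kappa + 1) = 1 - 2*mu/(L + mu) = (L - mu)/(L + mu) = 36/318 = 0.1132


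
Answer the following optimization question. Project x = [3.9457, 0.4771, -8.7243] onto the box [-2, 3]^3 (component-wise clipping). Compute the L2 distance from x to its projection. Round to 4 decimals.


Project each component onto [-2, 3].
clip(3.9457) = 3.0, clip(0.4771) = 0.4771, clip(-8.7243) = -2.0
Projection = [3.0, 0.4771, -2.0]
Squared diffs: [0.8943, 0.0, 45.2162]
Distance = sqrt(46.1105) = 6.7905


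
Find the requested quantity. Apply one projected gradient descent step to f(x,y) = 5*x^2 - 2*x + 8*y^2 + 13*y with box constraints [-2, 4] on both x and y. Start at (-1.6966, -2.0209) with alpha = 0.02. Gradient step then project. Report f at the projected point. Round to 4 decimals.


Step 1: Compute gradient at (-1.6966, -2.0209).
grad_x = 2*5*-1.6966 - 2 = -18.966
grad_y = 2*8*-2.0209 + 13 = -19.3344
Step 2: Gradient step.
x_raw = -1.6966 - 0.02*-18.966 = -1.3173
y_raw = -2.0209 - 0.02*-19.3344 = -1.6342
Step 3: Project onto [-2, 4].
x_proj = clip(-1.3173) = -1.3173
y_proj = clip(-1.6342) = -1.6342
Step 4: Evaluate f.
f(-1.3173, -1.6342) = 11.4311


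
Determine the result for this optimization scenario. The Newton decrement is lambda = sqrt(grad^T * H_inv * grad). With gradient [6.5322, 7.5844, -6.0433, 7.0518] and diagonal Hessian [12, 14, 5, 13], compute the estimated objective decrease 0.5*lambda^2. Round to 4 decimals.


Step 1: H is diagonal, so H^(-1) * g = [0.5444, 0.5417, -1.2087, 0.5424].
Step 2: g^T H^(-1) g = sum_i g_i^2 / H_ii
  = (6.5322)^2/12 + (7.5844)^2/14 + (-6.0433)^2/5 + (7.0518)^2/13
  = 3.5558 + 4.1088 + 7.3043 + 3.8252 = 18.7941
Step 3: Objective decrease = 0.5 * g^T H^(-1) g = 9.3971


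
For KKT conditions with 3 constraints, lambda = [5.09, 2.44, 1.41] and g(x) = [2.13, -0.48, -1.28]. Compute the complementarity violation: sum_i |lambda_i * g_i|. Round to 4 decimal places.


KKT complementary slackness check:
lambda_1 * g_1 = 5.09 * 2.13 = 10.8417
lambda_2 * g_2 = 2.44 * -0.48 = -1.1712
lambda_3 * g_3 = 1.41 * -1.28 = -1.8048
Total violation = 10.8417 + 1.1712 + 1.8048 = 13.8177


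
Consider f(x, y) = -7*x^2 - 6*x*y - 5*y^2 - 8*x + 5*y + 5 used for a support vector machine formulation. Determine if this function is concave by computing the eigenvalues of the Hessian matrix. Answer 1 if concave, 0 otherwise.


The Hessian of f(x,y) = -7*x^2 - 6*x*y - 5*y^2 - 8*x + 5*y + 5 is:
H = [[-14, -6], [-6, -10]]
Trace = -14 - 10 = -24
Determinant = -14*-10 - (-6)^2 = 104
Discriminant = (-24)^2 - 4*104 = 160.0
Eigenvalues: lambda_1 = -18.3246, lambda_2 = -5.6754
The function is concave.

1


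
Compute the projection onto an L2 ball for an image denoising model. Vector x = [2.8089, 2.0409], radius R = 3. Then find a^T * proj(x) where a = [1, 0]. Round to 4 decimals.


Step 1: Compute ||x|| (intermediates to 6 decimals).
||x|| = sqrt(2.8089^2 + 2.0409^2) = 3.472059
Step 2: Project.
Since ||x|| > R, scale = R/||x|| = 3/3.472059 = 0.864041, proj(x) = scale * x
proj(x) = [2.427005, 1.763421]
Step 3: Dot product.
a^T * proj(x) = 1*2.427005 + 0*1.763421 = 2.427


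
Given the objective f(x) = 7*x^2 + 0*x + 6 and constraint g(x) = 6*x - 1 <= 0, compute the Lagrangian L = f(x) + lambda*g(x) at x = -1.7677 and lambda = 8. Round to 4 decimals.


Step 1: Evaluate f(x).
f(-1.7677) = 7*(-1.7677)^2 + 0*(-1.7677) + 6 = 27.8733
Step 2: Evaluate g(x).
g(-1.7677) = 6*-1.7677 - 1 = -11.6062
Step 3: Compute Lagrangian.
L = 27.8733 + 8*-11.6062 = -64.9763


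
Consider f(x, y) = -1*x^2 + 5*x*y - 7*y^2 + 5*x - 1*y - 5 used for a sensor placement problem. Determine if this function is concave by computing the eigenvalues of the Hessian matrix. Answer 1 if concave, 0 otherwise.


The Hessian of f(x,y) = -1*x^2 + 5*x*y - 7*y^2 + 5*x - 1*y - 5 is:
H = [[-2, 5], [5, -14]]
Trace = -2 - 14 = -16
Determinant = -2*-14 - (5)^2 = 3
Discriminant = (-16)^2 - 4*3 = 244.0
Eigenvalues: lambda_1 = -15.8102, lambda_2 = -0.1898
The function is concave.

1


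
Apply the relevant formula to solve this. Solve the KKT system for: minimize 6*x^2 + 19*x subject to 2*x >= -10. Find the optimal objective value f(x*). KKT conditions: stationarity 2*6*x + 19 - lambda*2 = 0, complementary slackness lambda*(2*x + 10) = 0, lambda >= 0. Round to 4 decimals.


Step 1: Try lambda = 0 (constraint inactive).
Stationarity: 2*6*x + 19 = 0
x* = -19/(2*6) = -19/12 = -1.5833 (rounded; the exact value -19/12 is used below)
Check constraint: 2*-1.5833 = -3.1666 >= -10 -- satisfied.
Step 2: Compute optimal value.
f(x*) = 6*(-19/12)^2 + 19*(-19/12) = -15.0417


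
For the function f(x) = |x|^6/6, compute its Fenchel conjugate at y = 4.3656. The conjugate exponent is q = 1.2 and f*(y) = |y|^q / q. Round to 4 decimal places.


The conjugate exponent q satisfies 1/p + 1/q = 1.
p = 6, so q = 6/(6 - 1) = 1.2
|y|^q = 4.3656^1.2 = 5.8621
f*(4.3656) = 5.8621 / 1.2 = 4.8851


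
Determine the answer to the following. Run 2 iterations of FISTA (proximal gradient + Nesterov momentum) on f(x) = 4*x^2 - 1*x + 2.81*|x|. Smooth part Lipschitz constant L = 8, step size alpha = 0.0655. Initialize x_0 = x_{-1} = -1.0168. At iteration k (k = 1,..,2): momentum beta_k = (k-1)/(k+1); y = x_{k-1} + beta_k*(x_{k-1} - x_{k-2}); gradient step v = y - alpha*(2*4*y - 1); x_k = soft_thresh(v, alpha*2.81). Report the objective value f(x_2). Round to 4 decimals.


FISTA on f(x) = 4*x^2 - 1*x + 2.81*|x|
L = 8, alpha = 0.0655
Iteration 1: beta = 0.0, y = -1.0168 + 0.0*(-1.0168 + 1.0168) = -1.0168
  grad(y) = -9.1344, v = y - alpha*grad = -0.4185
  prox(v) = soft_thresh(-0.4185, 0.1841) = -0.2344
Iteration 2: beta = 0.3333, y = -0.2344 + 0.3333*(-0.2344 + 1.0168) = 0.0263
  grad(y) = -0.7892, v = y - alpha*grad = 0.078
  prox(v) = soft_thresh(0.078, 0.1841) = 0.0
f(x_2) = 4*0.0^2 - 1*0.0 + 2.81*|0.0| = 0.0


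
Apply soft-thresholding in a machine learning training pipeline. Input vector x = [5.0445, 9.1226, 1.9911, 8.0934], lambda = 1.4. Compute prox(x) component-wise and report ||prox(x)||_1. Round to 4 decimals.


Soft-thresholding with lambda = 1.4:
prox(5.0445) = sign(5.0445)*max(|5.0445| - 1.4, 0) = 3.6445
prox(9.1226) = sign(9.1226)*max(|9.1226| - 1.4, 0) = 7.7226
prox(1.9911) = sign(1.9911)*max(|1.9911| - 1.4, 0) = 0.5911
prox(8.0934) = sign(8.0934)*max(|8.0934| - 1.4, 0) = 6.6934
prox(x) = [3.6445, 7.7226, 0.5911, 6.6934]
||prox(x)||_1 = 3.6445 + 7.7226 + 0.5911 + 6.6934 = 18.6516


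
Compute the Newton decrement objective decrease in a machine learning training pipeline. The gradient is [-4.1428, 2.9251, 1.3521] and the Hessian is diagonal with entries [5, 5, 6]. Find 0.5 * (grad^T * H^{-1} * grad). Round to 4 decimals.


Step 1: H is diagonal, so H^(-1) * g = [-0.8286, 0.585, 0.2254].
Step 2: g^T H^(-1) g = sum_i g_i^2 / H_ii
  = (-4.1428)^2/5 + (2.9251)^2/5 + (1.3521)^2/6
  = 3.4326 + 1.7112 + 0.3047 = 5.4485
Step 3: Objective decrease = 0.5 * g^T H^(-1) g = 2.7242


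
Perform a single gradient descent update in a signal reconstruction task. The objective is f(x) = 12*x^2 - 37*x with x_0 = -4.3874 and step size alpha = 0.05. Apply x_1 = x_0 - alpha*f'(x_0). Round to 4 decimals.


We compute the gradient at x_0 and apply the update.
f'(x) = 24*x - 37
f'(-4.3874) = 24*-4.3874 - 37 = -142.2976
x_1 = -4.3874 - 0.05*-142.2976 = 2.7275


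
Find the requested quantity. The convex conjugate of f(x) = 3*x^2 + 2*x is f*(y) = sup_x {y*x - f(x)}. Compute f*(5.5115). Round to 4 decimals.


f*(y) = sup_x {y*x - a*x^2 - b*x} = sup_x {(y-b)*x - a*x^2}
FOC: (y - b) - 2a*x = 0 => x* = (y - b)/(2a)
x* = (5.5115 - 2)/(2*3) = 0.5853
f*(5.5115) = (y-b)^2/(4a) = (5.5115 - 2)^2/(4*3)
= 12.3306/12 = 1.0276


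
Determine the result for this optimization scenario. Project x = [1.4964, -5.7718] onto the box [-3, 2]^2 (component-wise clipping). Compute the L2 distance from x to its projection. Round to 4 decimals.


Project each component onto [-3, 2].
clip(1.4964) = 1.4964, clip(-5.7718) = -3.0
Projection = [1.4964, -3.0]
Squared diffs: [0.0, 7.6829]
Distance = sqrt(7.6829) = 2.7718


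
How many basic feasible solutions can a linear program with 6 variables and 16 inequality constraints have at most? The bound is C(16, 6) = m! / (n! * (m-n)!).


Each vertex corresponds to some choice of n active constraints out of m, so the number of vertices is at most C(m, n) = m! / (n!(m-n)!).
m = 16, n = 6
Numerator: 16 * 15 * 14 * 13 * 12 * 11
Denominator: 6! = 720
C(16, 6) = 8008


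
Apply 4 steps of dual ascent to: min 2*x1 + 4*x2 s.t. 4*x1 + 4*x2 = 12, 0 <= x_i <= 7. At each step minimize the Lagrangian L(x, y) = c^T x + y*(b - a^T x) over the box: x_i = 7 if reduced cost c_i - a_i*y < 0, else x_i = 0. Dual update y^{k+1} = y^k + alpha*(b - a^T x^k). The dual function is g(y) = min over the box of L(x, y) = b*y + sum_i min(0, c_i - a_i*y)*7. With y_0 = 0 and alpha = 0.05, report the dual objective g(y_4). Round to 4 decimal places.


Dual ascent for LP: min 2*x1 + 4*x2, 4*x1 + 4*x2 = 12, 0 <= x_i <= 7
Step 1: y^k = 0.0, reduced costs: (2.0, 4.0)
  x^k = (0.0, 0.0), subgradient = b - a^T x = 12.0
  y^{k+1} = 0.0 + 0.05*12.0 = 0.6
Step 2: y^k = 0.6, reduced costs: (-0.4, 1.6)
  x^k = (7.0, 0.0), subgradient = b - a^T x = -16.0
  y^{k+1} = 0.6 + 0.05*-16.0 = -0.2
Step 3: y^k = -0.2, reduced costs: (2.8, 4.8)
  x^k = (0.0, 0.0), subgradient = b - a^T x = 12.0
  y^{k+1} = -0.2 + 0.05*12.0 = 0.4
Step 4: y^k = 0.4, reduced costs: (0.4, 2.4)
  x^k = (0.0, 0.0), subgradient = b - a^T x = 12.0
  y^{k+1} = 0.4 + 0.05*12.0 = 1.0
Dual objective at y_4 = 1.0: reduced costs (-2.0, 0.0), box minimizer x = (7.0, 0.0)
g(y_4) = b*y + (c1 - a1*y)*x1 + (c2 - a2*y)*x2 = 12*1.0 + (-2.0)*7.0 + 0.0*0.0 = 12.0 - 14.0 + 0.0 = -2.0


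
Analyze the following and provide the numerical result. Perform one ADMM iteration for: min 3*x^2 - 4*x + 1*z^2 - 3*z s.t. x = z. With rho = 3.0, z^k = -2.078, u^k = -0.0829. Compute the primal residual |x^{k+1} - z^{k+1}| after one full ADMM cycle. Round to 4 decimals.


ADMM iteration with rho = 3.0, z^k = -2.078, u^k = -0.0829
Step 1: x-update.
Minimize 3*x^2 - 4*x + (3.0/2)*(x + 2.078 - 0.0829)^2
FOC: (2*3 + 3.0)*x = 4 + 3.0*(-2.078 + 0.0829)
x^{k+1} = -0.2206
Step 2: z-update.
Minimize 1*z^2 - 3*z + (3.0/2)*(-0.2206 - z - 0.0829)^2
FOC: (2*1 + 3.0)*z = 3 + 3.0*(-0.2206 - 0.0829)
z^{k+1} = 0.4179
Step 3: u-update.
u^{k+1} = -0.0829 - 0.2206 - 0.4179 = -0.7214
Step 4: Primal residual = |-0.2206 - 0.4179| = 0.6385


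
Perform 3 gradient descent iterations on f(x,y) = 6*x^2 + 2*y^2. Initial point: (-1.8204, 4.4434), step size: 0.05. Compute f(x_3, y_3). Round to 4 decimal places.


Gradient descent on f(x,y) = 6*x^2 + 2*y^2.
Starting point: (-1.8204, 4.4434), alpha = 0.05
Step 1: grad_x = 2*6*-1.8204 = -21.8448, grad_y = 2*2*4.4434 = 17.7736
  x_1 = -1.8204 - 0.05*-21.8448 = -0.7282
  y_1 = 4.4434 - 0.05*17.7736 = 3.5547
Step 2: grad_x = 2*6*-0.7282 = -8.7379, grad_y = 2*2*3.5547 = 14.2189
  x_2 = -0.7282 - 0.05*-8.7379 = -0.2913
  y_2 = 3.5547 - 0.05*14.2189 = 2.8438
Step 3: grad_x = 2*6*-0.2913 = -3.4952, grad_y = 2*2*2.8438 = 11.3751
  x_3 = -0.2913 - 0.05*-3.4952 = -0.1165
  y_3 = 2.8438 - 0.05*11.3751 = 2.275
f(-0.1165, 2.275) = 6*(-0.1165)^2 + 2*2.275^2 = 10.4329


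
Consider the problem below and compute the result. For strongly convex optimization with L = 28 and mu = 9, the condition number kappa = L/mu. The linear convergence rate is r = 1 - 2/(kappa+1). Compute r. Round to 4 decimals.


Step 1: Compute the condition number.
kappa = L/mu = 28/9 = 3.1111
Step 2: Compute the convergence rate.
r = 1 - 2/(kappa + 1) = 1 - 2*mu/(L + mu) = (L - mu)/(L + mu) = 19/37 = 0.5135


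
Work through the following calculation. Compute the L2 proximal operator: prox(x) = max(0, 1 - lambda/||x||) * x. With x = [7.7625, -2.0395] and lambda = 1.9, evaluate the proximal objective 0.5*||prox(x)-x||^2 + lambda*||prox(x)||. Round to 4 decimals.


Step 1: Compute ||x||.
||x|| = 8.026
Step 2: Compute scaling factor.
scale = max(0, 1 - 1.9/8.026) = 0.7633
Step 3: prox(x) = [5.9249, -1.5567]
||prox(x)|| = 6.126
Step 4: Proximal objective.
0.5*||prox-x||^2 = 1.805
lambda*||prox|| = 11.6394
Total = 13.4443


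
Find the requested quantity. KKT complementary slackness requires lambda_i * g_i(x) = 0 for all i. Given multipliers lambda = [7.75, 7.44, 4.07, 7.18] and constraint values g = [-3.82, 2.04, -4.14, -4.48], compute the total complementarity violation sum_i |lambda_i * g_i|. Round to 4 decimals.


KKT complementary slackness check:
lambda_1 * g_1 = 7.75 * -3.82 = -29.605
lambda_2 * g_2 = 7.44 * 2.04 = 15.1776
lambda_3 * g_3 = 4.07 * -4.14 = -16.8498
lambda_4 * g_4 = 7.18 * -4.48 = -32.1664
Total violation = 29.605 + 15.1776 + 16.8498 + 32.1664 = 93.7988


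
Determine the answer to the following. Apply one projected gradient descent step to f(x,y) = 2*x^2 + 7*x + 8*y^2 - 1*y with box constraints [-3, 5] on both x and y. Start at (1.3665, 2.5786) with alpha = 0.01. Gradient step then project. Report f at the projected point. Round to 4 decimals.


Step 1: Compute gradient at (1.3665, 2.5786).
grad_x = 2*2*1.3665 + 7 = 12.466
grad_y = 2*8*2.5786 - 1 = 40.2576
Step 2: Gradient step.
x_raw = 1.3665 - 0.01*12.466 = 1.2418
y_raw = 2.5786 - 0.01*40.2576 = 2.176
Step 3: Project onto [-3, 5].
x_proj = clip(1.2418) = 1.2418
y_proj = clip(2.176) = 2.176
Step 4: Evaluate f.
f(1.2418, 2.176) = 47.4818


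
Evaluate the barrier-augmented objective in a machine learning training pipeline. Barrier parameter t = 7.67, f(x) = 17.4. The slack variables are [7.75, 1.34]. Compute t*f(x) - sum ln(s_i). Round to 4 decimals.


Step 1: Compute log-barrier.
ln values: [2.0477, 0.2927]
phi = -(2.0477 + 0.2927) = -2.3404
Step 2: Compute augmented objective.
t*f(x) = 7.67*17.4 = 133.458
Total = 133.458 - 2.3404 = 131.1176


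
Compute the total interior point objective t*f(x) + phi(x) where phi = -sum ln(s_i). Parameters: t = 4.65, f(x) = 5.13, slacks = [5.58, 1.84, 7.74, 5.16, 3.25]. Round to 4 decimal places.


Step 1: Compute log-barrier.
ln values: [1.7192, 0.6098, 2.0464, 1.6409, 1.1787]
phi = -(1.7192 + 0.6098 + 2.0464 + 1.6409 + 1.1787) = -7.1949
Step 2: Compute augmented objective.
t*f(x) = 4.65*5.13 = 23.8545
Total = 23.8545 - 7.1949 = 16.6596


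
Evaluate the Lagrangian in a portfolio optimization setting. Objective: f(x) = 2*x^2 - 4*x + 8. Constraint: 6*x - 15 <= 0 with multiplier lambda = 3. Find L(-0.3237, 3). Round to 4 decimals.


Step 1: Evaluate f(x).
f(-0.3237) = 2*(-0.3237)^2 - 4*(-0.3237) + 8 = 9.5044
Step 2: Evaluate g(x).
g(-0.3237) = 6*-0.3237 - 15 = -16.9422
Step 3: Compute Lagrangian.
L = 9.5044 + 3*-16.9422 = -41.3222


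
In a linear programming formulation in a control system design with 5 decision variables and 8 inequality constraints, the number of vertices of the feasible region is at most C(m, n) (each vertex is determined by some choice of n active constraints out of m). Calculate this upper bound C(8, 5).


Each vertex corresponds to some choice of n active constraints out of m, so the number of vertices is at most C(m, n) = m! / (n!(m-n)!).
m = 8, n = 5
Numerator: 8 * 7 * 6 * 5 * 4
Denominator: 5! = 120
C(8, 5) = 56


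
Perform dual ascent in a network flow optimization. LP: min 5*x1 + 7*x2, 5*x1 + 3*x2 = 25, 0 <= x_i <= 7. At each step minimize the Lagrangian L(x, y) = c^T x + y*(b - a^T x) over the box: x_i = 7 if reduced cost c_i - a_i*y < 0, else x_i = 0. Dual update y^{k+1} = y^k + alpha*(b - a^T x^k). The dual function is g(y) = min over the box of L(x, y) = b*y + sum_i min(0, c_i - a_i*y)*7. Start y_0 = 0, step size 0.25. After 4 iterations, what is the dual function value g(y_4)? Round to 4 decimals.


Dual ascent for LP: min 5*x1 + 7*x2, 5*x1 + 3*x2 = 25, 0 <= x_i <= 7
Step 1: y^k = 0.0, reduced costs: (5.0, 7.0)
  x^k = (0.0, 0.0), subgradient = b - a^T x = 25.0
  y^{k+1} = 0.0 + 0.25*25.0 = 6.25
Step 2: y^k = 6.25, reduced costs: (-26.25, -11.75)
  x^k = (7.0, 7.0), subgradient = b - a^T x = -31.0
  y^{k+1} = 6.25 + 0.25*-31.0 = -1.5
Step 3: y^k = -1.5, reduced costs: (12.5, 11.5)
  x^k = (0.0, 0.0), subgradient = b - a^T x = 25.0
  y^{k+1} = -1.5 + 0.25*25.0 = 4.75
Step 4: y^k = 4.75, reduced costs: (-18.75, -7.25)
  x^k = (7.0, 7.0), subgradient = b - a^T x = -31.0
  y^{k+1} = 4.75 + 0.25*-31.0 = -3.0
Dual objective at y_4 = -3.0: reduced costs (20.0, 16.0), box minimizer x = (0.0, 0.0)
g(y_4) = b*y + (c1 - a1*y)*x1 + (c2 - a2*y)*x2 = 25*(-3.0) + 20.0*0.0 + 16.0*0.0 = -75.0 + 0.0 + 0.0 = -75.0


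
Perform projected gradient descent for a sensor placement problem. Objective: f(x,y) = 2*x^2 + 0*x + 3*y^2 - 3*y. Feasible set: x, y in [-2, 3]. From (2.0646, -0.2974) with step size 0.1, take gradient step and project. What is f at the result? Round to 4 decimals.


Step 1: Compute gradient at (2.0646, -0.2974).
grad_x = 2*2*2.0646 + 0 = 8.2584
grad_y = 2*3*-0.2974 - 3 = -4.7844
Step 2: Gradient step.
x_raw = 2.0646 - 0.1*8.2584 = 1.2388
y_raw = -0.2974 - 0.1*-4.7844 = 0.181
Step 3: Project onto [-2, 3].
x_proj = clip(1.2388) = 1.2388
y_proj = clip(0.181) = 0.181
Step 4: Evaluate f.
f(1.2388, 0.181) = 2.6243


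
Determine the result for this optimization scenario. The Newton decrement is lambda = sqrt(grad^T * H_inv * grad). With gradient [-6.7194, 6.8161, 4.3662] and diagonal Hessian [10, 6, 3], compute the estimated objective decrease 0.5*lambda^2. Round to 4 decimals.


Step 1: H is diagonal, so H^(-1) * g = [-0.6719, 1.136, 1.4554].
Step 2: g^T H^(-1) g = sum_i g_i^2 / H_ii
  = (-6.7194)^2/10 + (6.8161)^2/6 + (4.3662)^2/3
  = 4.515 + 7.7432 + 6.3546 = 18.6128
Step 3: Objective decrease = 0.5 * g^T H^(-1) g = 9.3064


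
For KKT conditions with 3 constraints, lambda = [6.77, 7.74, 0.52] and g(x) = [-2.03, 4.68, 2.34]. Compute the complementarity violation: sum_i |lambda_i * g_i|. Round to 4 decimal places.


KKT complementary slackness check:
lambda_1 * g_1 = 6.77 * -2.03 = -13.7431
lambda_2 * g_2 = 7.74 * 4.68 = 36.2232
lambda_3 * g_3 = 0.52 * 2.34 = 1.2168
Total violation = 13.7431 + 36.2232 + 1.2168 = 51.1831


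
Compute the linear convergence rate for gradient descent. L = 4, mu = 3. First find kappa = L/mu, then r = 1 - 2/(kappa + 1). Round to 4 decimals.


Step 1: Compute the condition number.
kappa = L/mu = 4/3 = 1.3333
Step 2: Compute the convergence rate.
r = 1 - 2/(kappa + 1) = 1 - 2*mu/(L + mu) = (L - mu)/(L + mu) = 1/7 = 0.1429


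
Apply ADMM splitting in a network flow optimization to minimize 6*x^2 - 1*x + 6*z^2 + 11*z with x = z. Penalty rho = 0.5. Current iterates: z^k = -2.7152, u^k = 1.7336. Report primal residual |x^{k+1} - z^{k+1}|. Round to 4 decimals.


ADMM iteration with rho = 0.5, z^k = -2.7152, u^k = 1.7336
Step 1: x-update.
Minimize 6*x^2 - 1*x + (0.5/2)*(x + 2.7152 + 1.7336)^2
FOC: (2*6 + 0.5)*x = 1 + 0.5*(-2.7152 - 1.7336)
x^{k+1} = -0.098
Step 2: z-update.
Minimize 6*z^2 + 11*z + (0.5/2)*(-0.098 - z + 1.7336)^2
FOC: (2*6 + 0.5)*z = -11 + 0.5*(-0.098 + 1.7336)
z^{k+1} = -0.8146
Step 3: u-update.
u^{k+1} = 1.7336 - 0.098 + 0.8146 = 2.4502
Step 4: Primal residual = |-0.098 + 0.8146| = 0.7166


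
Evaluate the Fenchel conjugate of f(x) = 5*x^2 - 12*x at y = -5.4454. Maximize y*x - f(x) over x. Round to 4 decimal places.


f*(y) = sup_x {y*x - a*x^2 - b*x} = sup_x {(y-b)*x - a*x^2}
FOC: (y - b) - 2a*x = 0 => x* = (y - b)/(2a)
x* = (-5.4454 + 12)/(2*5) = 0.6555
f*(-5.4454) = (y-b)^2/(4a) = (-5.4454 + 12)^2/(4*5)
= 42.9628/20 = 2.1481


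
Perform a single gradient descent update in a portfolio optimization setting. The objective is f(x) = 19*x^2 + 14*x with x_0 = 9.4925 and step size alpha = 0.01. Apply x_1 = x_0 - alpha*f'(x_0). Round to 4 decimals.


We compute the gradient at x_0 and apply the update.
f'(x) = 38*x + 14
f'(9.4925) = 38*9.4925 + 14 = 374.715
x_1 = 9.4925 - 0.01*374.715 = 5.7454


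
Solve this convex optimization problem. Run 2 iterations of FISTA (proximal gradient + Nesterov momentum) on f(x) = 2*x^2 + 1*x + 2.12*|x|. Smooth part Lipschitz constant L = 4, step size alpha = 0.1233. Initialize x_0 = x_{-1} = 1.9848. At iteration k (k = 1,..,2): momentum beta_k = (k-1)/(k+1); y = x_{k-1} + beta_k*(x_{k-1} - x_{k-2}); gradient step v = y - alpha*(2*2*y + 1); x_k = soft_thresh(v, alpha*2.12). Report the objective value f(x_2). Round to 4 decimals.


FISTA on f(x) = 2*x^2 + 1*x + 2.12*|x|
L = 4, alpha = 0.1233
Iteration 1: beta = 0.0, y = 1.9848 + 0.0*(1.9848 - 1.9848) = 1.9848
  grad(y) = 8.9392, v = y - alpha*grad = 0.8826
  prox(v) = soft_thresh(0.8826, 0.2614) = 0.6212
Iteration 2: beta = 0.3333, y = 0.6212 + 0.3333*(0.6212 - 1.9848) = 0.1667
  grad(y) = 1.6667, v = y - alpha*grad = -0.0388
  prox(v) = soft_thresh(-0.0388, 0.2614) = 0.0
f(x_2) = 2*0.0^2 + 1*0.0 + 2.12*|0.0| = 0.0


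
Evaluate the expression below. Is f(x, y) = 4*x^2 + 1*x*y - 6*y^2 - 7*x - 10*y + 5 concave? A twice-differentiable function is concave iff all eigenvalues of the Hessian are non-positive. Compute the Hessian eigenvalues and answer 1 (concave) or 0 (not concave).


The Hessian of f(x,y) = 4*x^2 + 1*x*y - 6*y^2 - 7*x - 10*y + 5 is:
H = [[8, 1], [1, -12]]
Trace = 8 - 12 = -4
Determinant = 8*-12 - (1)^2 = -97
Discriminant = (-4)^2 - 4*-97 = 404.0
Eigenvalues: lambda_1 = -12.0499, lambda_2 = 8.0499
The function is not concave.

0


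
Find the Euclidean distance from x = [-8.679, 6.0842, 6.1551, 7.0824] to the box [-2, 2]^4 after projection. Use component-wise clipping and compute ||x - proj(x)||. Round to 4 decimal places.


Project each component onto [-2, 2].
clip(-8.679) = -2.0, clip(6.0842) = 2.0, clip(6.1551) = 2.0, clip(7.0824) = 2.0
Projection = [-2.0, 2.0, 2.0, 2.0]
Squared diffs: [44.609, 16.6807, 17.2649, 25.8308]
Distance = sqrt(104.3854) = 10.2169


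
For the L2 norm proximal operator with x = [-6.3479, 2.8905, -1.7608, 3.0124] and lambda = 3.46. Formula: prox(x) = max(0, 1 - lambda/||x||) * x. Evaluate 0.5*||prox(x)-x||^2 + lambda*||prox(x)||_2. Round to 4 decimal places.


Step 1: Compute ||x||.
||x|| = 7.7991
Step 2: Compute scaling factor.
scale = max(0, 1 - 3.46/7.7991) = 0.5564
Step 3: prox(x) = [-3.5317, 1.6082, -0.9796, 1.676]
||prox(x)|| = 4.3391
Step 4: Proximal objective.
0.5*||prox-x||^2 = 5.9858
lambda*||prox|| = 15.0133
Total = 20.999


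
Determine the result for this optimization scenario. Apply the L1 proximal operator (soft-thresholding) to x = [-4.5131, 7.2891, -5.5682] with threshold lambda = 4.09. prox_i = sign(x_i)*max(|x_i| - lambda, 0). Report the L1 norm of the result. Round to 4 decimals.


Soft-thresholding with lambda = 4.09:
prox(-4.5131) = sign(-4.5131)*max(|-4.5131| - 4.09, 0) = -0.4231
prox(7.2891) = sign(7.2891)*max(|7.2891| - 4.09, 0) = 3.1991
prox(-5.5682) = sign(-5.5682)*max(|-5.5682| - 4.09, 0) = -1.4782
prox(x) = [-0.4231, 3.1991, -1.4782]
||prox(x)||_1 = 0.4231 + 3.1991 + 1.4782 = 5.1004


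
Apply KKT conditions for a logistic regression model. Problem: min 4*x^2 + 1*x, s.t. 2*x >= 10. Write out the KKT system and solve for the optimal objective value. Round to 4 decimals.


Step 1: Try lambda = 0 (constraint inactive).
x_unc = -1/(2*4) = -0.125
Check: 2*-0.125 = -0.25 < 10 -- violated!
Step 2: Constraint must be active: 2*x = 10
x* = 10/2 = 5.0
lambda = (2*4*5.0 + 1)/2 = 20.5
Step 3: Compute optimal value.
f(x*) = 4*5.0^2 + 1*5.0 = 105.0


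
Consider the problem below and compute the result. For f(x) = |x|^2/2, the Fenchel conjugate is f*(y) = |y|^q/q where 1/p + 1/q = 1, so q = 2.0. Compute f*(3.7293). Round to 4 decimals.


The conjugate exponent q satisfies 1/p + 1/q = 1.
p = 2, so q = 2/(2 - 1) = 2.0
|y|^q = 3.7293^2.0 = 13.9077
f*(3.7293) = 13.9077 / 2.0 = 6.9538


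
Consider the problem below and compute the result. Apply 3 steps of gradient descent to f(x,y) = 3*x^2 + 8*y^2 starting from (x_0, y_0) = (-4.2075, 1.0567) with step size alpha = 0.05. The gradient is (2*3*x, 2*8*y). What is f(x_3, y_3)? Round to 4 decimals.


Gradient descent on f(x,y) = 3*x^2 + 8*y^2.
Starting point: (-4.2075, 1.0567), alpha = 0.05
Step 1: grad_x = 2*3*-4.2075 = -25.245, grad_y = 2*8*1.0567 = 16.9072
  x_1 = -4.2075 - 0.05*-25.245 = -2.9453
  y_1 = 1.0567 - 0.05*16.9072 = 0.2113
Step 2: grad_x = 2*3*-2.9453 = -17.6715, grad_y = 2*8*0.2113 = 3.3814
  x_2 = -2.9453 - 0.05*-17.6715 = -2.0617
  y_2 = 0.2113 - 0.05*3.3814 = 0.0423
Step 3: grad_x = 2*3*-2.0617 = -12.3701, grad_y = 2*8*0.0423 = 0.6763
  x_3 = -2.0617 - 0.05*-12.3701 = -1.4432
  y_3 = 0.0423 - 0.05*0.6763 = 0.0085
f(-1.4432, 0.0085) = 3*(-1.4432)^2 + 8*0.0085^2 = 6.2488


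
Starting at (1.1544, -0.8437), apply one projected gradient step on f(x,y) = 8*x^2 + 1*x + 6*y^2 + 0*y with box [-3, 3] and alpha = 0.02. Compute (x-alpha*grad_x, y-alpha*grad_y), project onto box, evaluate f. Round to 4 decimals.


Step 1: Compute gradient at (1.1544, -0.8437).
grad_x = 2*8*1.1544 + 1 = 19.4704
grad_y = 2*6*-0.8437 + 0 = -10.1244
Step 2: Gradient step.
x_raw = 1.1544 - 0.02*19.4704 = 0.765
y_raw = -0.8437 - 0.02*-10.1244 = -0.6412
Step 3: Project onto [-3, 3].
x_proj = clip(0.765) = 0.765
y_proj = clip(-0.6412) = -0.6412
Step 4: Evaluate f.
f(0.765, -0.6412) = 7.9136


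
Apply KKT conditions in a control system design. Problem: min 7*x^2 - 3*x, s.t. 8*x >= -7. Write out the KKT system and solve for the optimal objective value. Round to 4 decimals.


Step 1: Try lambda = 0 (constraint inactive).
Stationarity: 2*7*x - 3 = 0
x* = 3/(2*7) = 3/14 = 0.2143 (rounded; the exact value 3/14 is used below)
Check constraint: 8*0.2143 = 1.7144 >= -7 -- satisfied.
Step 2: Compute optimal value.
f(x*) = 7*(3/14)^2 - 3*(3/14) = -0.3214
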